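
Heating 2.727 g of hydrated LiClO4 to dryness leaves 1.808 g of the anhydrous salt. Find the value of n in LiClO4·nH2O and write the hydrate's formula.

Mass of water lost = 2.727 − 1.808 = 0.919 g → 0.919 / 18.02 = 0.051 mol H2O
Molar mass of LiClO4 = 106.39 g/mol → mol LiClO4 = 1.808 / 106.39 = 0.01699
n = 0.051 / 0.01699 = 3.00 ≈ 3 → LiClO4·3H2O

LiClO4·3H2O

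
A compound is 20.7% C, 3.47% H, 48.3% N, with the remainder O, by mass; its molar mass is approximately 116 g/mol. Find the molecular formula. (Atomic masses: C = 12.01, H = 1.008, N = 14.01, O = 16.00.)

C2H4N4O2

Assume 100 g: 20.7 g C, 3.47 g H, 48.3 g N, 27.53 g O.
n(C) = 20.7/12.01 = 1.724, n(H) = 3.47/1.008 = 3.442, n(N) = 48.3/14.01 = 3.448, n(O) = 27.53/16.00 = 1.721
Divide by the smallest (1.721 mol O): C 1.002, H 2.001, N 2.004, O 1.000
→ CH2N2O
Empirical-formula mass = 58.05 g/mol
n = 116 / 58.05 = 2.00 ≈ 2
Molecular formula = (CH2N2O)×2 = C2H4N4O2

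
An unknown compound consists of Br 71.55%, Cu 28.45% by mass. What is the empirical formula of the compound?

Br2Cu

Assume 100 g: 71.55 g Br, 28.45 g Cu.
Br: 71.55 g ÷ 79.90 g/mol = 0.8955 mol
Cu: 28.45 g ÷ 63.55 g/mol = 0.4477 mol
Smallest is Cu at 0.4477 mol; normalising gives Br 2.000, Cu 1.000
≈ 2:1 → Br2Cu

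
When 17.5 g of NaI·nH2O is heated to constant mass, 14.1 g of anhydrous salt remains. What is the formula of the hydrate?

NaI·2H2O

Mass of water lost = 17.5 − 14.1 = 3.4 g → 3.4 / 18.02 = 0.1887 mol H2O
Molar mass of NaI = 149.89 g/mol → mol NaI = 14.1 / 149.89 = 0.09407
n = 0.1887 / 0.09407 = 2.01 ≈ 2 → NaI·2H2O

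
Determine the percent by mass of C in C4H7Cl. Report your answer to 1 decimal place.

Molar mass = 4(12.01) + 7(1.008) + 1(35.45) = 90.546 g/mol
Mass of C per mole = 4 × 12.01 = 48.040 g
% C = 48.040 / 90.546 × 100 = 53.1%

53.1%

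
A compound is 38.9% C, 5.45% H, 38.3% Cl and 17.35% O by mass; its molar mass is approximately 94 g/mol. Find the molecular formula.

Assume 100 g: 38.9 g C, 5.45 g H, 38.3 g Cl, 17.35 g O.
Moles — C: 38.9 / 12.01 = 3.239 mol; H: 5.45 / 1.008 = 5.407 mol; Cl: 38.3 / 35.45 = 1.08 mol; O: 17.35 / 16.00 = 1.084 mol
Divide by the smallest (1.08 mol Cl): C 2.998, H 5.004, Cl 1.000, O 1.004
→ C3H5ClO
Empirical-formula mass = 92.52 g/mol
n = 94 / 92.52 = 1.02 ≈ 1
Molecular formula = empirical formula = C3H5ClO

C3H5ClO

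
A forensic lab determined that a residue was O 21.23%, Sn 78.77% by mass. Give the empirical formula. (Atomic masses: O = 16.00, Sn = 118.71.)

O2Sn

Assume 100 g: 21.23 g O, 78.77 g Sn.
Moles — O: 21.23 / 16.00 = 1.327 mol; Sn: 78.77 / 118.71 = 0.6635 mol
Divide by the smallest (0.6635 mol Sn): O 2.000, Sn 1.000
Ratio ≈ 2:1, so the empirical formula is O2Sn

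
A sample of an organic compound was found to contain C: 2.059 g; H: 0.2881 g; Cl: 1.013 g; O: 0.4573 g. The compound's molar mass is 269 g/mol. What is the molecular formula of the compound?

C12H20Cl2O2

Moles — C: 2.059 / 12.01 = 0.1714 mol; H: 0.2881 / 1.008 = 0.2858 mol; Cl: 1.013 / 35.45 = 0.02858 mol; O: 0.4573 / 16.00 = 0.02858 mol
Ratios (÷ 0.02858): C 6.000, H 10.002, Cl 1.000, O 1.000
Ratio ≈ 6:10:1:1, so the empirical formula is C6H10ClO
Empirical-formula mass = 133.59 g/mol
n = 269 / 133.59 = 2.01 ≈ 2
Molecular formula = (C6H10ClO)×2 = C12H20Cl2O2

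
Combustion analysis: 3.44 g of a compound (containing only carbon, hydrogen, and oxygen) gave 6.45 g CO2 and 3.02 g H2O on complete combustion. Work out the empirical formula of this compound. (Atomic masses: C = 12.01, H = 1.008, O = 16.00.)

C7H16O4

mol C = 6.45 / 44.01 = 0.1466; mass C = 0.1466 × 12.01 = 1.760 g
mol H = 2 × (3.02 / 18.02) = 0.3352; mass H = 0.3352 × 1.008 = 0.3379 g
mass O = 3.44 − (2.098) = 1.342 g → mol O = 0.08387
Divide by the smallest (0.08387 mol O): C 1.747, H 3.996, O 1.000
Multiply by 4: C 6.99, H 15.99, O 4.00 → C7H16O4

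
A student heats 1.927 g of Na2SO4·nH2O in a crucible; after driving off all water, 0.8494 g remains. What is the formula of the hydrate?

Mass of water lost = 1.927 − 0.8494 = 1.078 g → 1.078 / 18.02 = 0.0598 mol H2O
Molar mass of Na2SO4 = 142.05 g/mol → mol Na2SO4 = 0.8494 / 142.05 = 0.00598
n = 0.0598 / 0.00598 = 10.00 ≈ 10 → Na2SO4·10H2O

Na2SO4·10H2O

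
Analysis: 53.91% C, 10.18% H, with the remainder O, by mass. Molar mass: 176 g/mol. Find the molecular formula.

C8H18O4

Assume 100 g: 53.91 g C, 10.18 g H, 35.91 g O.
n(C) = 53.91/12.01 = 4.489, n(H) = 10.18/1.008 = 10.1, n(O) = 35.91/16.00 = 2.244
Divide by the smallest (2.244 mol O): C 2.000, H 4.500, O 1.000
×2: C 4.00, H 9.00, O 2.00 → C4H9O2
Empirical-formula mass = 89.11 g/mol
n = 176 / 89.11 = 1.98 ≈ 2
Molecular formula = (C4H9O2)×2 = C8H18O4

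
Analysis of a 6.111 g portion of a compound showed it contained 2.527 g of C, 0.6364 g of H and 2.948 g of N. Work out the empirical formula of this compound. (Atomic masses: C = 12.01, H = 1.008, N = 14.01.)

n(C) = 2.527/12.01 = 0.2104, n(H) = 0.6364/1.008 = 0.6313, n(N) = 2.948/14.01 = 0.2104
Ratios (÷ 0.2104): C 1.000, H 3.001, N 1.000
Ratio ≈ 1:3:1, so the empirical formula is CH3N

CH3N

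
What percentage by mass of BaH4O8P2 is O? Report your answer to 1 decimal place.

Molar mass = 1(137.33) + 4(1.008) + 8(16.00) + 2(30.97) = 331.302 g/mol
Mass of O per mole = 8 × 16.00 = 128.000 g
% O = 128.000 / 331.302 × 100 = 38.6%

38.6%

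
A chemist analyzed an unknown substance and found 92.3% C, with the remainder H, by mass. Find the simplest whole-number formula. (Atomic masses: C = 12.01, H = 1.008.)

CH

Assume 100 g: 92.3 g C, 7.7 g H.
n(C) = 92.3/12.01 = 7.685, n(H) = 7.7/1.008 = 7.639
Smallest is H at 7.639 mol; normalising gives C 1.006, H 1.000
≈ 1:1 → CH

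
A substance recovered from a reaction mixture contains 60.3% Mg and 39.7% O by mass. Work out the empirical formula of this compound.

MgO

Assume 100 g: 60.3 g Mg, 39.7 g O.
Mg: 60.3 g ÷ 24.31 g/mol = 2.48 mol
O: 39.7 g ÷ 16.00 g/mol = 2.481 mol
Ratios (÷ 2.48): Mg 1.000, O 1.000
→ MgO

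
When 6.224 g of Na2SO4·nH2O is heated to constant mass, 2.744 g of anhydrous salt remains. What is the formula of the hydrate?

Mass of water lost = 6.224 − 2.744 = 3.48 g → 3.48 / 18.02 = 0.1931 mol H2O
Molar mass of Na2SO4 = 142.05 g/mol → mol Na2SO4 = 2.744 / 142.05 = 0.01932
n = 0.1931 / 0.01932 = 10.00 ≈ 10 → Na2SO4·10H2O

Na2SO4·10H2O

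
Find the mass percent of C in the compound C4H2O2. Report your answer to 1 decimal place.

Molar mass = 4(12.01) + 2(1.008) + 2(16.00) = 82.056 g/mol
Mass of C per mole = 4 × 12.01 = 48.040 g
% C = 48.040 / 82.056 × 100 = 58.5%

58.5%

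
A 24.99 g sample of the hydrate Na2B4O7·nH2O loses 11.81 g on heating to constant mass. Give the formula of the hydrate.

Mass of anhydrous Na2B4O7 = 24.99 − 11.81 = 13.18 g
mol H2O = 11.81 / 18.02 = 0.6554
Molar mass of Na2B4O7 = 201.22 g/mol → mol Na2B4O7 = 13.18 / 201.22 = 0.0655
n = 0.6554 / 0.0655 = 10.01 ≈ 10 → Na2B4O7·10H2O

Na2B4O7·10H2O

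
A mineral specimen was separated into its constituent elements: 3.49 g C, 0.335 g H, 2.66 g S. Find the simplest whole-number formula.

C7H8S2

n(C) = 3.49/12.01 = 0.2906, n(H) = 0.335/1.008 = 0.3323, n(S) = 2.66/32.07 = 0.08294
Divide by the smallest (0.08294 mol S): C 3.503, H 4.007, S 1.000
Scaling by 2: C 7.01, H 8.01, S 2.00 → C7H8S2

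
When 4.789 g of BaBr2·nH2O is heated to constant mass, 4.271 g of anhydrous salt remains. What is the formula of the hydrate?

BaBr2·2H2O

Mass of water lost = 4.789 − 4.271 = 0.518 g → 0.518 / 18.02 = 0.02875 mol H2O
Molar mass of BaBr2 = 297.13 g/mol → mol BaBr2 = 4.271 / 297.13 = 0.01437
n = 0.02875 / 0.01437 = 2.00 ≈ 2 → BaBr2·2H2O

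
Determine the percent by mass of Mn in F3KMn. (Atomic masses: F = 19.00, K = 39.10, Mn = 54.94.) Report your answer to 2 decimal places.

Molar mass = 3(19.00) + 1(39.10) + 1(54.94) = 151.040 g/mol
Mass of Mn per mole = 1 × 54.94 = 54.940 g
% Mn = 54.940 / 151.040 × 100 = 36.37%

36.37%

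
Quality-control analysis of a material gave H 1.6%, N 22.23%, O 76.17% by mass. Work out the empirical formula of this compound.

Assume 100 g: 1.6 g H, 22.23 g N, 76.17 g O.
Moles — H: 1.6 / 1.008 = 1.587 mol; N: 22.23 / 14.01 = 1.587 mol; O: 76.17 / 16.00 = 4.761 mol
Smallest is N at 1.587 mol; normalising gives H 1.000, N 1.000, O 3.000
Ratio ≈ 1:1:3, so the empirical formula is HNO3

HNO3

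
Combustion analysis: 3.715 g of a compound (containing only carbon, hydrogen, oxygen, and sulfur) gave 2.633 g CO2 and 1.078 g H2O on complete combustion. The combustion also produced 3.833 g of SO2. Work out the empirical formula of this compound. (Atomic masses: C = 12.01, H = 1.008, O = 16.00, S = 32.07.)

mol C = 2.633 / 44.01 = 0.05983; mass C = 0.05983 × 12.01 = 0.7185 g
mol H = 2 × (1.078 / 18.02) = 0.1196; mass H = 0.1196 × 1.008 = 0.1206 g
mol S = 3.833 / 64.07 = 0.05983; mass S = 1.919 g
mass O = 3.715 − (2.758) = 0.9573 g → mol O = 0.05983
Smallest is S at 0.05983 mol; normalising gives C 1.000, H 2.000, O 1.000, S 1.000
Ratio ≈ 1:2:1:1, so the empirical formula is CH2OS

CH2OS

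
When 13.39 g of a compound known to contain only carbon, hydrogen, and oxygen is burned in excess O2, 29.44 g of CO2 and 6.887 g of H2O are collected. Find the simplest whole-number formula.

C7H8O3

mol C = 29.44 / 44.01 = 0.6689; mass C = 0.6689 × 12.01 = 8.034 g
mol H = 2 × (6.887 / 18.02) = 0.7644; mass H = 0.7644 × 1.008 = 0.7705 g
mass O = 13.39 − (8.804) = 4.586 g → mol O = 0.2866
Ratios (÷ 0.2866): C 2.334, H 2.667, O 1.000
×3: C 7.00, H 8.00, O 3.00 → C7H8O3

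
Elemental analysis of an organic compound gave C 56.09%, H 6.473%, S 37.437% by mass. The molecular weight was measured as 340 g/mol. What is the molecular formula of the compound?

Assume 100 g: 56.09 g C, 6.473 g H, 37.437 g S.
n(C) = 56.09/12.01 = 4.67, n(H) = 6.473/1.008 = 6.422, n(S) = 37.437/32.07 = 1.167
Smallest is S at 1.167 mol; normalising gives C 4.001, H 5.501, S 1.000
×2: C 8.00, H 11.00, S 2.00 → C8H11S2
Empirical-formula mass = 171.31 g/mol
n = 340 / 171.31 = 1.98 ≈ 2
Molecular formula = (C8H11S2)×2 = C16H22S4

C16H22S4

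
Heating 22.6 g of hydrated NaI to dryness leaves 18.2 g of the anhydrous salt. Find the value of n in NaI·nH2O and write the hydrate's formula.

Mass of water lost = 22.6 − 18.2 = 4.4 g → 4.4 / 18.02 = 0.2442 mol H2O
Molar mass of NaI = 149.89 g/mol → mol NaI = 18.2 / 149.89 = 0.1214
n = 0.2442 / 0.1214 = 2.01 ≈ 2 → NaI·2H2O

NaI·2H2O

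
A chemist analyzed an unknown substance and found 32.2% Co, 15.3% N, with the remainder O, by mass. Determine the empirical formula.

CoN2O6

Assume 100 g: 32.2 g Co, 15.3 g N, 52.5 g O.
Co: 32.2 g ÷ 58.93 g/mol = 0.5464 mol
N: 15.3 g ÷ 14.01 g/mol = 1.092 mol
O: 52.5 g ÷ 16.00 g/mol = 3.281 mol
Divide by the smallest (0.5464 mol Co): Co 1.000, N 1.999, O 6.005
Ratio ≈ 1:2:6, so the empirical formula is CoN2O6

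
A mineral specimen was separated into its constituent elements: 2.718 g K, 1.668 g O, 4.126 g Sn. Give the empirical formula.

K2O3Sn

Moles — K: 2.718 / 39.10 = 0.06951 mol; O: 1.668 / 16.00 = 0.1042 mol; Sn: 4.126 / 118.71 = 0.03476 mol
Ratios (÷ 0.03476): K 2.000, O 2.999, Sn 1.000
→ K2O3Sn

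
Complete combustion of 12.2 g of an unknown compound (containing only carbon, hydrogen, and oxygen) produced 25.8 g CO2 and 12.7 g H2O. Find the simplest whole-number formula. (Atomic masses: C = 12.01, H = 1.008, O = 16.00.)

mol C = 25.8 / 44.01 = 0.5862; mass C = 0.5862 × 12.01 = 7.041 g
mol H = 2 × (12.7 / 18.02) = 1.410; mass H = 1.410 × 1.008 = 1.421 g
mass O = 12.2 − (8.461) = 3.739 g → mol O = 0.2337
Ratios (÷ 0.2337): C 2.509, H 6.032, O 1.000
×2: C 5.02, H 12.06, O 2.00 → C5H12O2

C5H12O2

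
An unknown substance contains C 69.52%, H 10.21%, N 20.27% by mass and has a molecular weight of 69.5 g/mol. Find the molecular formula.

Assume 100 g: 69.52 g C, 10.21 g H, 20.27 g N.
Moles — C: 69.52 / 12.01 = 5.789 mol; H: 10.21 / 1.008 = 10.13 mol; N: 20.27 / 14.01 = 1.447 mol
Ratios (÷ 1.447): C 4.001, H 7.001, N 1.000
→ C4H7N
Empirical-formula mass = 69.11 g/mol
n = 69.5 / 69.11 = 1.01 ≈ 1
Molecular formula = empirical formula = C4H7N

C4H7N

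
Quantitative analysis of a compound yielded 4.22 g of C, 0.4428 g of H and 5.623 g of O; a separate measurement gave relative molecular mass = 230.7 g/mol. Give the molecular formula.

Moles — C: 4.22 / 12.01 = 0.3514 mol; H: 0.4428 / 1.008 = 0.4393 mol; O: 5.623 / 16.00 = 0.3514 mol
Ratios (÷ 0.3514): C 1.000, H 1.250, O 1.000
Multiply by 4: C 4.00, H 5.00, O 4.00 → C4H5O4
Empirical-formula mass = 117.08 g/mol
n = 230.7 / 117.08 = 1.97 ≈ 2
Molecular formula = (C4H5O4)×2 = C8H10O8

C8H10O8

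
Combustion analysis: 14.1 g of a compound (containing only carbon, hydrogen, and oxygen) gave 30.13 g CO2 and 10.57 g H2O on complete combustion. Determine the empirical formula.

mol C = 30.13 / 44.01 = 0.6846; mass C = 0.6846 × 12.01 = 8.222 g
mol H = 2 × (10.57 / 18.02) = 1.173; mass H = 1.173 × 1.008 = 1.183 g
mass O = 14.1 − (9.405) = 4.695 g → mol O = 0.2935
Ratios (÷ 0.2935): C 2.333, H 3.998, O 1.000
Multiply by 3: C 7.00, H 11.99, O 3.00 → C7H12O3

C7H12O3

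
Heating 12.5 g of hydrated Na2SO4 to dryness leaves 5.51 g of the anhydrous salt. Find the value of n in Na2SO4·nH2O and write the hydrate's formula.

Na2SO4·10H2O

Mass of water lost = 12.5 − 5.51 = 6.99 g → 6.99 / 18.02 = 0.3879 mol H2O
Molar mass of Na2SO4 = 142.05 g/mol → mol Na2SO4 = 5.51 / 142.05 = 0.03879
n = 0.3879 / 0.03879 = 10.00 ≈ 10 → Na2SO4·10H2O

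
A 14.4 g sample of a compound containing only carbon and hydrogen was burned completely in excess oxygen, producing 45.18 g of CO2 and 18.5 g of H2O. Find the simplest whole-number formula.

mol C = 45.18 / 44.01 = 1.027; mass C = 1.027 × 12.01 = 12.33 g
mol H = 2 × (18.5 / 18.02) = 2.053; mass H = 2.053 × 1.008 = 2.070 g
Smallest is C at 1.027 mol; normalising gives C 1.000, H 2.000
≈ 1:2 → CH2

CH2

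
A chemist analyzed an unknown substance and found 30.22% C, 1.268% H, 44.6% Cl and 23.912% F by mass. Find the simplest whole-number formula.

C2HClF

Assume 100 g: 30.22 g C, 1.268 g H, 44.6 g Cl, 23.912 g F.
n(C) = 30.22/12.01 = 2.516, n(H) = 1.268/1.008 = 1.258, n(Cl) = 44.6/35.45 = 1.258, n(F) = 23.912/19.00 = 1.259
Divide by the smallest (1.258 mol H): C 2.000, H 1.000, Cl 1.000, F 1.000
→ C2HClF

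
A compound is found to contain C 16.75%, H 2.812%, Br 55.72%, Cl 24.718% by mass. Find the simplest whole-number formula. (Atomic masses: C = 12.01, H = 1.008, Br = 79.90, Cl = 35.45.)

Assume 100 g: 16.75 g C, 2.812 g H, 55.72 g Br, 24.718 g Cl.
n(C) = 16.75/12.01 = 1.395, n(H) = 2.812/1.008 = 2.79, n(Br) = 55.72/79.90 = 0.6974, n(Cl) = 24.718/35.45 = 0.6973
Divide by the smallest (0.6973 mol Cl): C 2.000, H 4.001, Br 1.000, Cl 1.000
≈ 2:4:1:1 → C2H4BrCl

C2H4BrCl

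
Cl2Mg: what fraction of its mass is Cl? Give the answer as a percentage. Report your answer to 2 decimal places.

Molar mass = 2(35.45) + 1(24.31) = 95.210 g/mol
Mass of Cl per mole = 2 × 35.45 = 70.900 g
% Cl = 70.900 / 95.210 × 100 = 74.47%

74.47%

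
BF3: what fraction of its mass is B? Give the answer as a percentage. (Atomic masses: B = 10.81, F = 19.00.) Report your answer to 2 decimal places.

Molar mass = 1(10.81) + 3(19.00) = 67.810 g/mol
Mass of B per mole = 1 × 10.81 = 10.810 g
% B = 10.810 / 67.810 × 100 = 15.94%

15.94%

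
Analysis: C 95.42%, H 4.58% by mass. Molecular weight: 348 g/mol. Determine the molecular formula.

C28H16

Assume 100 g: 95.42 g C, 4.58 g H.
n(C) = 95.42/12.01 = 7.945, n(H) = 4.58/1.008 = 4.544
Divide by the smallest (4.544 mol H): C 1.749, H 1.000
Scaling by 4: C 6.99, H 4.00 → C7H4
Empirical-formula mass = 88.10 g/mol
n = 348 / 88.10 = 3.95 ≈ 4
Molecular formula = (C7H4)×4 = C28H16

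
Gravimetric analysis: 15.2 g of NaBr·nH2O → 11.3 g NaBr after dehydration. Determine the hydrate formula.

NaBr·2H2O

Mass of water lost = 15.2 − 11.3 = 3.9 g → 3.9 / 18.02 = 0.2164 mol H2O
Molar mass of NaBr = 102.89 g/mol → mol NaBr = 11.3 / 102.89 = 0.1098
n = 0.2164 / 0.1098 = 1.97 ≈ 2 → NaBr·2H2O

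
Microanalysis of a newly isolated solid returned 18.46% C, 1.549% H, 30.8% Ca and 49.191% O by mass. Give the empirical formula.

C2H2CaO4

Assume 100 g: 18.46 g C, 1.549 g H, 30.8 g Ca, 49.191 g O.
n(C) = 18.46/12.01 = 1.537, n(H) = 1.549/1.008 = 1.537, n(Ca) = 30.8/40.08 = 0.7685, n(O) = 49.191/16.00 = 3.074
Divide by the smallest (0.7685 mol Ca): C 2.000, H 2.000, Ca 1.000, O 4.001
≈ 2:2:1:4 → C2H2CaO4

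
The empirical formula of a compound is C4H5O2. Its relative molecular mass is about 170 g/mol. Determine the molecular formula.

C8H10O4

Empirical-formula mass = 85.08 g/mol
n = 170 / 85.08 = 2.00 ≈ 2
Molecular formula = (C4H5O2)2 = C8H10O4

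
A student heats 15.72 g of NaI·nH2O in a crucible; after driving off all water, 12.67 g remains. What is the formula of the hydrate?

Mass of water lost = 15.72 − 12.67 = 3.05 g → 3.05 / 18.02 = 0.1693 mol H2O
Molar mass of NaI = 149.89 g/mol → mol NaI = 12.67 / 149.89 = 0.08453
n = 0.1693 / 0.08453 = 2.00 ≈ 2 → NaI·2H2O

NaI·2H2O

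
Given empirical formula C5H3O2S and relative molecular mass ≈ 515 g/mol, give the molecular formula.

Empirical-formula mass = 127.14 g/mol
n = 515 / 127.14 = 4.05 ≈ 4
Molecular formula = (C5H3O2S)4 = C20H12O8S4

C20H12O8S4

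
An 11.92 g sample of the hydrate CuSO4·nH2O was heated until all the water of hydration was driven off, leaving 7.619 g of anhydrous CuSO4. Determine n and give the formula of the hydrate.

Mass of water lost = 11.92 − 7.619 = 4.301 g → 4.301 / 18.02 = 0.2387 mol H2O
Molar mass of CuSO4 = 159.62 g/mol → mol CuSO4 = 7.619 / 159.62 = 0.04773
n = 0.2387 / 0.04773 = 5.00 ≈ 5 → CuSO4·5H2O

CuSO4·5H2O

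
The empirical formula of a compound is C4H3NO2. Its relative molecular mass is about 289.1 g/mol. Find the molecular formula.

Empirical-formula mass = 97.07 g/mol
n = 289.1 / 97.07 = 2.98 ≈ 3
Molecular formula = (C4H3NO2)3 = C12H9N3O6

C12H9N3O6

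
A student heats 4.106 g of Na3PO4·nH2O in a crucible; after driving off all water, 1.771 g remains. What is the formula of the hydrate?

Mass of water lost = 4.106 − 1.771 = 2.335 g → 2.335 / 18.02 = 0.1296 mol H2O
Molar mass of Na3PO4 = 163.94 g/mol → mol Na3PO4 = 1.771 / 163.94 = 0.0108
n = 0.1296 / 0.0108 = 11.99 ≈ 12 → Na3PO4·12H2O

Na3PO4·12H2O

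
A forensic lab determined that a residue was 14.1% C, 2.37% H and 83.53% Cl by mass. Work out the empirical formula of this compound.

Assume 100 g: 14.1 g C, 2.37 g H, 83.53 g Cl.
n(C) = 14.1/12.01 = 1.174, n(H) = 2.37/1.008 = 2.351, n(Cl) = 83.53/35.45 = 2.356
Smallest is C at 1.174 mol; normalising gives C 1.000, H 2.003, Cl 2.007
Ratio ≈ 1:2:2, so the empirical formula is CH2Cl2

CH2Cl2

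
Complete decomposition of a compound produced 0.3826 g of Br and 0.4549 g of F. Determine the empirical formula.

Br: 0.3826 g ÷ 79.90 g/mol = 0.004788 mol
F: 0.4549 g ÷ 19.00 g/mol = 0.02394 mol
Ratios (÷ 0.004788): Br 1.000, F 5.000
→ BrF5

BrF5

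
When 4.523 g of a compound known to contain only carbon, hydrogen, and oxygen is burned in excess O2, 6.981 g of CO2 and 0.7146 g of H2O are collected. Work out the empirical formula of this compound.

C2HO2

mol C = 6.981 / 44.01 = 0.1586; mass C = 0.1586 × 12.01 = 1.905 g
mol H = 2 × (0.7146 / 18.02) = 0.07931; mass H = 0.07931 × 1.008 = 0.07995 g
mass O = 4.523 − (1.985) = 2.538 g → mol O = 0.1586
Ratios (÷ 0.07931): C 2.000, H 1.000, O 2.000
≈ 2:1:2 → C2HO2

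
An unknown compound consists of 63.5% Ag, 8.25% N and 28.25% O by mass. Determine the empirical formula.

AgNO3

Assume 100 g: 63.5 g Ag, 8.25 g N, 28.25 g O.
Moles — Ag: 63.5 / 107.87 = 0.5887 mol; N: 8.25 / 14.01 = 0.5889 mol; O: 28.25 / 16.00 = 1.766 mol
Divide by the smallest (0.5887 mol Ag): Ag 1.000, N 1.000, O 2.999
Ratio ≈ 1:1:3, so the empirical formula is AgNO3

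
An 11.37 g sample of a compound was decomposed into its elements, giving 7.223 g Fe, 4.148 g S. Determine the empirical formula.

FeS

Fe: 7.223 g ÷ 55.85 g/mol = 0.1293 mol
S: 4.148 g ÷ 32.07 g/mol = 0.1293 mol
Ratios (÷ 0.1293): Fe 1.000, S 1.000
→ FeS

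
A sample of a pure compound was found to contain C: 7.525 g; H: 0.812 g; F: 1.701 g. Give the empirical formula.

C: 7.525 g ÷ 12.01 g/mol = 0.6266 mol
H: 0.812 g ÷ 1.008 g/mol = 0.8056 mol
F: 1.701 g ÷ 19.00 g/mol = 0.08953 mol
Divide by the smallest (0.08953 mol F): C 6.999, H 8.998, F 1.000
≈ 7:9:1 → C7H9F

C7H9F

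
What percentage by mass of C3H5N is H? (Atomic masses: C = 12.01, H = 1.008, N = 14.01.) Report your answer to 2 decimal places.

9.15%

Molar mass = 3(12.01) + 5(1.008) + 1(14.01) = 55.080 g/mol
Mass of H per mole = 5 × 1.008 = 5.040 g
% H = 5.040 / 55.080 × 100 = 9.15%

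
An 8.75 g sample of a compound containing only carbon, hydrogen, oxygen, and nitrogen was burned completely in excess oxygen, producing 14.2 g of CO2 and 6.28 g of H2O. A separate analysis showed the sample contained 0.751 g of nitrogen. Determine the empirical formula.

mol C = 14.2 / 44.01 = 0.3227; mass C = 0.3227 × 12.01 = 3.875 g
mol H = 2 × (6.28 / 18.02) = 0.6970; mass H = 0.6970 × 1.008 = 0.7026 g
mol N = 0.751 / 14.01 = 0.05360
mass O = 8.75 − (5.329) = 3.421 g → mol O = 0.2138
Divide by the smallest (0.0536 mol N): C 6.019, H 13.003, N 1.000, O 3.989
Ratio ≈ 6:13:1:4, so the empirical formula is C6H13NO4

C6H13NO4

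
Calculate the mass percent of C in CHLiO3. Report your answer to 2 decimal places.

Molar mass = 1(12.01) + 1(1.008) + 1(6.94) + 3(16.00) = 67.958 g/mol
Mass of C per mole = 1 × 12.01 = 12.010 g
% C = 12.010 / 67.958 × 100 = 17.67%

17.67%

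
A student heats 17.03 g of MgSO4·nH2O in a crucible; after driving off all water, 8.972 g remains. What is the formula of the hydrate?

Mass of water lost = 17.03 − 8.972 = 8.058 g → 8.058 / 18.02 = 0.4472 mol H2O
Molar mass of MgSO4 = 120.38 g/mol → mol MgSO4 = 8.972 / 120.38 = 0.07453
n = 0.4472 / 0.07453 = 6.00 ≈ 6 → MgSO4·6H2O

MgSO4·6H2O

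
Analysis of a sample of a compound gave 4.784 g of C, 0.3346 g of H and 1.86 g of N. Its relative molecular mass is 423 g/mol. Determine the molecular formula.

C24H20N8

n(C) = 4.784/12.01 = 0.3983, n(H) = 0.3346/1.008 = 0.3319, n(N) = 1.86/14.01 = 0.1328
Ratios (÷ 0.1328): C 3.000, H 2.500, N 1.000
Scaling by 2: C 6.00, H 5.00, N 2.00 → C6H5N2
Empirical-formula mass = 105.12 g/mol
n = 423 / 105.12 = 4.02 ≈ 4
Molecular formula = (C6H5N2)×4 = C24H20N8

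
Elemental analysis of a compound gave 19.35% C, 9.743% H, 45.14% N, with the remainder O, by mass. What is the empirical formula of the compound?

CH6N2O

Assume 100 g: 19.35 g C, 9.743 g H, 45.14 g N, 25.767 g O.
Moles — C: 19.35 / 12.01 = 1.611 mol; H: 9.743 / 1.008 = 9.666 mol; N: 45.14 / 14.01 = 3.222 mol; O: 25.767 / 16.00 = 1.61 mol
Divide by the smallest (1.61 mol O): C 1.000, H 6.002, N 2.001, O 1.000
→ CH6N2O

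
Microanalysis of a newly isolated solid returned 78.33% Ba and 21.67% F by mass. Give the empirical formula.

Assume 100 g: 78.33 g Ba, 21.67 g F.
Moles — Ba: 78.33 / 137.33 = 0.5704 mol; F: 21.67 / 19.00 = 1.141 mol
Divide by the smallest (0.5704 mol Ba): Ba 1.000, F 2.000
→ BaF2

BaF2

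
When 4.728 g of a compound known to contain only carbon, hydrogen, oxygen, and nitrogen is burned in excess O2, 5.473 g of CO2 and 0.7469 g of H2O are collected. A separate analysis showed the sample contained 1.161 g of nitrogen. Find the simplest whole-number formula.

C3H2N2O3

mol C = 5.473 / 44.01 = 0.1244; mass C = 0.1244 × 12.01 = 1.494 g
mol H = 2 × (0.7469 / 18.02) = 0.08290; mass H = 0.08290 × 1.008 = 0.08356 g
mol N = 1.161 / 14.01 = 0.08287
mass O = 4.728 − (2.738) = 1.990 g → mol O = 0.1244
Divide by the smallest (0.08287 mol N): C 1.501, H 1.000, N 1.000, O 1.501
Multiply by 2: C 3.00, H 2.00, N 2.00, O 3.00 → C3H2N2O3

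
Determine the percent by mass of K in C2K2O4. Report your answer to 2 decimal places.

47.05%

Molar mass = 2(12.01) + 2(39.10) + 4(16.00) = 166.220 g/mol
Mass of K per mole = 2 × 39.10 = 78.200 g
% K = 78.200 / 166.220 × 100 = 47.05%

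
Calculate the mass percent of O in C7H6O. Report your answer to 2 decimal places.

15.08%

Molar mass = 7(12.01) + 6(1.008) + 1(16.00) = 106.118 g/mol
Mass of O per mole = 1 × 16.00 = 16.000 g
% O = 16.000 / 106.118 × 100 = 15.08%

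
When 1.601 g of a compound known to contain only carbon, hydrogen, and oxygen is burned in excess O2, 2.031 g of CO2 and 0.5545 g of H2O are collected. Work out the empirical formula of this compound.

mol C = 2.031 / 44.01 = 0.04615; mass C = 0.04615 × 12.01 = 0.5542 g
mol H = 2 × (0.5545 / 18.02) = 0.06154; mass H = 0.06154 × 1.008 = 0.06204 g
mass O = 1.601 − (0.6163) = 0.9847 g → mol O = 0.06155
Ratios (÷ 0.04615): C 1.000, H 1.334, O 1.334
Multiply by 3: C 3.00, H 4.00, O 4.00 → C3H4O4

C3H4O4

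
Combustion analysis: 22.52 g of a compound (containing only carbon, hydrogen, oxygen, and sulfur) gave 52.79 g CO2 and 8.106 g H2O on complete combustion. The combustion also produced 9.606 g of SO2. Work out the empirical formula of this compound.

mol C = 52.79 / 44.01 = 1.200; mass C = 1.200 × 12.01 = 14.41 g
mol H = 2 × (8.106 / 18.02) = 0.8997; mass H = 0.8997 × 1.008 = 0.9069 g
mol S = 9.606 / 64.07 = 0.1499; mass S = 4.808 g
mass O = 22.52 − (20.12) = 2.399 g → mol O = 0.1499
Ratios (÷ 0.1499): C 8.000, H 6.001, O 1.000, S 1.000
≈ 8:6:1:1 → C8H6OS

C8H6OS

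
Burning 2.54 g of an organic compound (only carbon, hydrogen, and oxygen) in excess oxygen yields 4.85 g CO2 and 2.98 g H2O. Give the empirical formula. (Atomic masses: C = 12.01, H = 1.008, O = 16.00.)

C2H6O

mol C = 4.85 / 44.01 = 0.1102; mass C = 0.1102 × 12.01 = 1.324 g
mol H = 2 × (2.98 / 18.02) = 0.3307; mass H = 0.3307 × 1.008 = 0.3334 g
mass O = 2.54 − (1.657) = 0.8831 g → mol O = 0.05519
Divide by the smallest (0.05519 mol O): C 1.997, H 5.993, O 1.000
→ C2H6O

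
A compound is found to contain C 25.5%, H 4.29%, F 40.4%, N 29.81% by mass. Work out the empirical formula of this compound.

Assume 100 g: 25.5 g C, 4.29 g H, 40.4 g F, 29.81 g N.
Moles — C: 25.5 / 12.01 = 2.123 mol; H: 4.29 / 1.008 = 4.256 mol; F: 40.4 / 19.00 = 2.126 mol; N: 29.81 / 14.01 = 2.128 mol
Divide by the smallest (2.123 mol C): C 1.000, H 2.004, F 1.001, N 1.002
Ratio ≈ 1:2:1:1, so the empirical formula is CH2FN

CH2FN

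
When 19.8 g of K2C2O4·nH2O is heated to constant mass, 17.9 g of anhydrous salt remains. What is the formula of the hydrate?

Mass of water lost = 19.8 − 17.9 = 1.9 g → 1.9 / 18.02 = 0.1054 mol H2O
Molar mass of K2C2O4 = 166.22 g/mol → mol K2C2O4 = 17.9 / 166.22 = 0.1077
n = 0.1054 / 0.1077 = 0.98 ≈ 1 → K2C2O4·H2O

K2C2O4·H2O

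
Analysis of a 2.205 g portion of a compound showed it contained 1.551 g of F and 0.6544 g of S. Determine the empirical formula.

Moles — F: 1.551 / 19.00 = 0.08163 mol; S: 0.6544 / 32.07 = 0.02041 mol
Smallest is S at 0.02041 mol; normalising gives F 4.000, S 1.000
≈ 4:1 → F4S

F4S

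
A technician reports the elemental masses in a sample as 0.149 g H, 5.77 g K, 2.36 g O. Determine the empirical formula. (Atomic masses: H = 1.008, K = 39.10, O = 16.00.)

n(H) = 0.149/1.008 = 0.1478, n(K) = 5.77/39.10 = 0.1476, n(O) = 2.36/16.00 = 0.1475
Smallest is O at 0.1475 mol; normalising gives H 1.002, K 1.000, O 1.000
→ HKO

HKO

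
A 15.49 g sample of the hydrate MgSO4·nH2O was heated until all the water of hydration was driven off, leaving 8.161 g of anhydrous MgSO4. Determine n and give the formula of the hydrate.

Mass of water lost = 15.49 − 8.161 = 7.329 g → 7.329 / 18.02 = 0.4067 mol H2O
Molar mass of MgSO4 = 120.38 g/mol → mol MgSO4 = 8.161 / 120.38 = 0.06779
n = 0.4067 / 0.06779 = 6.00 ≈ 6 → MgSO4·6H2O

MgSO4·6H2O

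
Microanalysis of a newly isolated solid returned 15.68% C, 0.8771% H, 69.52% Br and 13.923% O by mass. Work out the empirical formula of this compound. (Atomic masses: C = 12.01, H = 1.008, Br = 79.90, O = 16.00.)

Assume 100 g: 15.68 g C, 0.8771 g H, 69.52 g Br, 13.923 g O.
Moles — C: 15.68 / 12.01 = 1.306 mol; H: 0.8771 / 1.008 = 0.8701 mol; Br: 69.52 / 79.90 = 0.8701 mol; O: 13.923 / 16.00 = 0.8702 mol
Divide by the smallest (0.8701 mol Br): C 1.501, H 1.000, Br 1.000, O 1.000
Scaling by 2: C 3.00, H 2.00, Br 2.00, O 2.00 → C3H2Br2O2

C3H2Br2O2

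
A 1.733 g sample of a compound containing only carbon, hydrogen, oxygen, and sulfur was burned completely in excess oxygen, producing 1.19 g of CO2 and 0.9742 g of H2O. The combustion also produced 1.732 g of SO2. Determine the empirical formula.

mol C = 1.19 / 44.01 = 0.02704; mass C = 0.02704 × 12.01 = 0.3247 g
mol H = 2 × (0.9742 / 18.02) = 0.1081; mass H = 0.1081 × 1.008 = 0.1090 g
mol S = 1.732 / 64.07 = 0.02703; mass S = 0.8669 g
mass O = 1.733 − (1.301) = 0.4323 g → mol O = 0.02702
Ratios (÷ 0.02702): C 1.001, H 4.002, O 1.000, S 1.000
→ CH4OS

CH4OS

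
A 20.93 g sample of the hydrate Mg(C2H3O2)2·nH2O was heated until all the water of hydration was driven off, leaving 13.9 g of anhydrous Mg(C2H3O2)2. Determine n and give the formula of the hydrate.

Mass of water lost = 20.93 − 13.9 = 7.03 g → 7.03 / 18.02 = 0.3901 mol H2O
Molar mass of Mg(C2H3O2)2 = 142.40 g/mol → mol Mg(C2H3O2)2 = 13.9 / 142.40 = 0.09761
n = 0.3901 / 0.09761 = 4.00 ≈ 4 → Mg(C2H3O2)2·4H2O

Mg(C2H3O2)2·4H2O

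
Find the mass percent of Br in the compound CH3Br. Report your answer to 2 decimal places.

Molar mass = 1(12.01) + 3(1.008) + 1(79.90) = 94.934 g/mol
Mass of Br per mole = 1 × 79.90 = 79.900 g
% Br = 79.900 / 94.934 × 100 = 84.16%

84.16%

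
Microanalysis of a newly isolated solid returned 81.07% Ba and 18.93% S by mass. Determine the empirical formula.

Assume 100 g: 81.07 g Ba, 18.93 g S.
n(Ba) = 81.07/137.33 = 0.5903, n(S) = 18.93/32.07 = 0.5903
Ratios (÷ 0.5903): Ba 1.000, S 1.000
Ratio ≈ 1:1, so the empirical formula is BaS

BaS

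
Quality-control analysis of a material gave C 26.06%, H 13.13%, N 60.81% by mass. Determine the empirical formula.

Assume 100 g: 26.06 g C, 13.13 g H, 60.81 g N.
n(C) = 26.06/12.01 = 2.17, n(H) = 13.13/1.008 = 13.03, n(N) = 60.81/14.01 = 4.34
Ratios (÷ 2.17): C 1.000, H 6.003, N 2.000
≈ 1:6:2 → CH6N2

CH6N2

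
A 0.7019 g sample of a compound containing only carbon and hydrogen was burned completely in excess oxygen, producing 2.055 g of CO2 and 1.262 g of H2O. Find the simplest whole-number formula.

mol C = 2.055 / 44.01 = 0.04669; mass C = 0.04669 × 12.01 = 0.5608 g
mol H = 2 × (1.262 / 18.02) = 0.1401; mass H = 0.1401 × 1.008 = 0.1412 g
Divide by the smallest (0.04669 mol C): C 1.000, H 3.000
≈ 1:3 → CH3

CH3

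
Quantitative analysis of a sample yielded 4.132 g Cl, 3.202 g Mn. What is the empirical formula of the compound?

Cl2Mn

Cl: 4.132 g ÷ 35.45 g/mol = 0.1166 mol
Mn: 3.202 g ÷ 54.94 g/mol = 0.05828 mol
Smallest is Mn at 0.05828 mol; normalising gives Cl 2.000, Mn 1.000
→ Cl2Mn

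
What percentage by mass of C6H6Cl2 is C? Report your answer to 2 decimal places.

48.36%

Molar mass = 6(12.01) + 6(1.008) + 2(35.45) = 149.008 g/mol
Mass of C per mole = 6 × 12.01 = 72.060 g
% C = 72.060 / 149.008 × 100 = 48.36%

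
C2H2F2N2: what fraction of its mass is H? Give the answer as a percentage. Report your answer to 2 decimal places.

Molar mass = 2(12.01) + 2(1.008) + 2(19.00) + 2(14.01) = 92.056 g/mol
Mass of H per mole = 2 × 1.008 = 2.016 g
% H = 2.016 / 92.056 × 100 = 2.19%

2.19%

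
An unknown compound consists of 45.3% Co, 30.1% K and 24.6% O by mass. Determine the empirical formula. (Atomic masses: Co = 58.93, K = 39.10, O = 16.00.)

Assume 100 g: 45.3 g Co, 30.1 g K, 24.6 g O.
Moles — Co: 45.3 / 58.93 = 0.7687 mol; K: 30.1 / 39.10 = 0.7698 mol; O: 24.6 / 16.00 = 1.538 mol
Smallest is Co at 0.7687 mol; normalising gives Co 1.000, K 1.001, O 2.000
Ratio ≈ 1:1:2, so the empirical formula is CoKO2

CoKO2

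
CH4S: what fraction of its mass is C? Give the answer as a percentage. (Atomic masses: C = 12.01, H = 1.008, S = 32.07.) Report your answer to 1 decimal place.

25.0%

Molar mass = 1(12.01) + 4(1.008) + 1(32.07) = 48.112 g/mol
Mass of C per mole = 1 × 12.01 = 12.010 g
% C = 12.010 / 48.112 × 100 = 25.0%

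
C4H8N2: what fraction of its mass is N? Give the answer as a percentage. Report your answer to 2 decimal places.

Molar mass = 4(12.01) + 8(1.008) + 2(14.01) = 84.124 g/mol
Mass of N per mole = 2 × 14.01 = 28.020 g
% N = 28.020 / 84.124 × 100 = 33.31%

33.31%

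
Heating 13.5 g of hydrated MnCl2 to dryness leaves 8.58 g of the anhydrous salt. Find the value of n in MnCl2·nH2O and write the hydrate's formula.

MnCl2·4H2O

Mass of water lost = 13.5 − 8.58 = 4.92 g → 4.92 / 18.02 = 0.273 mol H2O
Molar mass of MnCl2 = 125.84 g/mol → mol MnCl2 = 8.58 / 125.84 = 0.06818
n = 0.273 / 0.06818 = 4.00 ≈ 4 → MnCl2·4H2O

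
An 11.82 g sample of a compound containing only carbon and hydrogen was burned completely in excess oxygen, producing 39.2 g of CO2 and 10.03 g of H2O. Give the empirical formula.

C4H5

mol C = 39.2 / 44.01 = 0.8907; mass C = 0.8907 × 12.01 = 10.70 g
mol H = 2 × (10.03 / 18.02) = 1.113; mass H = 1.113 × 1.008 = 1.122 g
Ratios (÷ 0.8907): C 1.000, H 1.250
×4: C 4.00, H 5.00 → C4H5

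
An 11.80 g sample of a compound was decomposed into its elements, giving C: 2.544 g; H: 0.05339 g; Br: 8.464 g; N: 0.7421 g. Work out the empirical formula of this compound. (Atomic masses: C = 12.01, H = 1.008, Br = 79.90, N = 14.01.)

C4HBr2N

n(C) = 2.544/12.01 = 0.2118, n(H) = 0.05339/1.008 = 0.05297, n(Br) = 8.464/79.90 = 0.1059, n(N) = 0.7421/14.01 = 0.05297
Ratios (÷ 0.05297): C 3.999, H 1.000, Br 2.000, N 1.000
≈ 4:1:2:1 → C4HBr2N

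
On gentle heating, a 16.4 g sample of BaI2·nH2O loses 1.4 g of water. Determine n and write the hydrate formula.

Mass of anhydrous BaI2 = 16.4 − 1.4 = 15 g
mol H2O = 1.4 / 18.02 = 0.07769
Molar mass of BaI2 = 391.13 g/mol → mol BaI2 = 15 / 391.13 = 0.03835
n = 0.07769 / 0.03835 = 2.03 ≈ 2 → BaI2·2H2O

BaI2·2H2O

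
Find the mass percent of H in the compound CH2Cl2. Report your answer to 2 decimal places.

2.37%

Molar mass = 1(12.01) + 2(1.008) + 2(35.45) = 84.926 g/mol
Mass of H per mole = 2 × 1.008 = 2.016 g
% H = 2.016 / 84.926 × 100 = 2.37%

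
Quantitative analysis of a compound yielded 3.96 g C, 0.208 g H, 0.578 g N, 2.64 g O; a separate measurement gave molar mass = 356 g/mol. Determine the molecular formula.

C16H10N2O8

Moles — C: 3.96 / 12.01 = 0.3297 mol; H: 0.208 / 1.008 = 0.2063 mol; N: 0.578 / 14.01 = 0.04126 mol; O: 2.64 / 16.00 = 0.165 mol
Smallest is N at 0.04126 mol; normalising gives C 7.992, H 5.002, N 1.000, O 3.999
Ratio ≈ 8:5:1:4, so the empirical formula is C8H5NO4
Empirical-formula mass = 179.13 g/mol
n = 356 / 179.13 = 1.99 ≈ 2
Molecular formula = (C8H5NO4)×2 = C16H10N2O8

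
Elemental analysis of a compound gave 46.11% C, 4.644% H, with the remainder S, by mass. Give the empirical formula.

C5H6S2

Assume 100 g: 46.11 g C, 4.644 g H, 49.246 g S.
Moles — C: 46.11 / 12.01 = 3.839 mol; H: 4.644 / 1.008 = 4.607 mol; S: 49.246 / 32.07 = 1.536 mol
Smallest is S at 1.536 mol; normalising gives C 2.500, H 3.000, S 1.000
Scaling by 2: C 5.00, H 6.00, S 2.00 → C5H6S2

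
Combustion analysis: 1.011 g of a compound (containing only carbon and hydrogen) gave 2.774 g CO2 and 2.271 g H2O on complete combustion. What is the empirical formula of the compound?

CH4

mol C = 2.774 / 44.01 = 0.06303; mass C = 0.06303 × 12.01 = 0.7570 g
mol H = 2 × (2.271 / 18.02) = 0.2521; mass H = 0.2521 × 1.008 = 0.2541 g
Smallest is C at 0.06303 mol; normalising gives C 1.000, H 3.999
≈ 1:4 → CH4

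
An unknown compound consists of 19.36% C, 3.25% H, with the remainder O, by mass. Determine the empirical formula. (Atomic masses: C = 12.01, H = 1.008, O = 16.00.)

Assume 100 g: 19.36 g C, 3.25 g H, 77.39 g O.
n(C) = 19.36/12.01 = 1.612, n(H) = 3.25/1.008 = 3.224, n(O) = 77.39/16.00 = 4.837
Ratios (÷ 1.612): C 1.000, H 2.000, O 3.001
≈ 1:2:3 → CH2O3

CH2O3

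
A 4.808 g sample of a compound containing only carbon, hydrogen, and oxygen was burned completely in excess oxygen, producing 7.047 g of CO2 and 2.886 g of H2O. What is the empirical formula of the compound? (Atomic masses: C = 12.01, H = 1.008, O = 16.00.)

CH2O

mol C = 7.047 / 44.01 = 0.1601; mass C = 0.1601 × 12.01 = 1.923 g
mol H = 2 × (2.886 / 18.02) = 0.3203; mass H = 0.3203 × 1.008 = 0.3229 g
mass O = 4.808 − (2.246) = 2.562 g → mol O = 0.1601
Smallest is C at 0.1601 mol; normalising gives C 1.000, H 2.000, O 1.000
≈ 1:2:1 → CH2O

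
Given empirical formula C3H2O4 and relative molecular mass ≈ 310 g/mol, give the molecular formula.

C9H6O12

Empirical-formula mass = 102.05 g/mol
n = 310 / 102.05 = 3.04 ≈ 3
Molecular formula = (C3H2O4)3 = C9H6O12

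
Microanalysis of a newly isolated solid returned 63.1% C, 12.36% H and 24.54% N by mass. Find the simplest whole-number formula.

Assume 100 g: 63.1 g C, 12.36 g H, 24.54 g N.
n(C) = 63.1/12.01 = 5.254, n(H) = 12.36/1.008 = 12.26, n(N) = 24.54/14.01 = 1.752
Smallest is N at 1.752 mol; normalising gives C 3.000, H 7.000, N 1.000
≈ 3:7:1 → C3H7N

C3H7N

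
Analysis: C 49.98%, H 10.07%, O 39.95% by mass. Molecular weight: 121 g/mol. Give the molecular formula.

C5H12O3

Assume 100 g: 49.98 g C, 10.07 g H, 39.95 g O.
C: 49.98 g ÷ 12.01 g/mol = 4.162 mol
H: 10.07 g ÷ 1.008 g/mol = 9.99 mol
O: 39.95 g ÷ 16.00 g/mol = 2.497 mol
Ratios (÷ 2.497): C 1.667, H 4.001, O 1.000
Scaling by 3: C 5.00, H 12.00, O 3.00 → C5H12O3
Empirical-formula mass = 120.15 g/mol
n = 121 / 120.15 = 1.01 ≈ 1
Molecular formula = empirical formula = C5H12O3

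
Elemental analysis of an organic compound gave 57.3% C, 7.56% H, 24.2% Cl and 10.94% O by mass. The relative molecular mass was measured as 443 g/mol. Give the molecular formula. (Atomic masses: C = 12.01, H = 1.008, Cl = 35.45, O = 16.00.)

Assume 100 g: 57.3 g C, 7.56 g H, 24.2 g Cl, 10.94 g O.
n(C) = 57.3/12.01 = 4.771, n(H) = 7.56/1.008 = 7.5, n(Cl) = 24.2/35.45 = 0.6827, n(O) = 10.94/16.00 = 0.6837
Ratios (÷ 0.6827): C 6.989, H 10.987, Cl 1.000, O 1.002
Ratio ≈ 7:11:1:1, so the empirical formula is C7H11ClO
Empirical-formula mass = 146.61 g/mol
n = 443 / 146.61 = 3.02 ≈ 3
Molecular formula = (C7H11ClO)×3 = C21H33Cl3O3

C21H33Cl3O3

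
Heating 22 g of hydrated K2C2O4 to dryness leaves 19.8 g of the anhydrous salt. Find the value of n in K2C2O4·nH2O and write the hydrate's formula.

K2C2O4·H2O

Mass of water lost = 22 − 19.8 = 2.2 g → 2.2 / 18.02 = 0.1221 mol H2O
Molar mass of K2C2O4 = 166.22 g/mol → mol K2C2O4 = 19.8 / 166.22 = 0.1191
n = 0.1221 / 0.1191 = 1.02 ≈ 1 → K2C2O4·H2O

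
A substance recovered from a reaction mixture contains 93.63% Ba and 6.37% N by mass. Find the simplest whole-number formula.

Ba3N2

Assume 100 g: 93.63 g Ba, 6.37 g N.
n(Ba) = 93.63/137.33 = 0.6818, n(N) = 6.37/14.01 = 0.4547
Divide by the smallest (0.4547 mol N): Ba 1.500, N 1.000
Scaling by 2: Ba 3.00, N 2.00 → Ba3N2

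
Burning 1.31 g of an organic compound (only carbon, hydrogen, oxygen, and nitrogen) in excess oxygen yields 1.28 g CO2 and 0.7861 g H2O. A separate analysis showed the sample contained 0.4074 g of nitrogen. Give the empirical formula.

mol C = 1.28 / 44.01 = 0.02908; mass C = 0.02908 × 12.01 = 0.3493 g
mol H = 2 × (0.7861 / 18.02) = 0.08725; mass H = 0.08725 × 1.008 = 0.08795 g
mol N = 0.4074 / 14.01 = 0.02908
mass O = 1.31 − (0.8446) = 0.4654 g → mol O = 0.02908
Smallest is N at 0.02908 mol; normalising gives C 1.000, H 3.000, N 1.000, O 1.000
≈ 1:3:1:1 → CH3NO

CH3NO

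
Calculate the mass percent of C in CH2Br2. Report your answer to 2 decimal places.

6.91%

Molar mass = 1(12.01) + 2(1.008) + 2(79.90) = 173.826 g/mol
Mass of C per mole = 1 × 12.01 = 12.010 g
% C = 12.010 / 173.826 × 100 = 6.91%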